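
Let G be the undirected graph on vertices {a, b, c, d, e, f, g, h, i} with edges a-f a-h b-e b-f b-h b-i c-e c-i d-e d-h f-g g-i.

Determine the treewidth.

3

A width-3 tree decomposition is:
Bags: B1 = {a, f, g, h}  B2 = {b, f, g, h}  B3 = {b, g, h, i}  B4 = {b, d, h, i}  B5 = {b, d, e, i}  B6 = {c, d, e, i}
Tree: B1–B2, B2–B3, B3–B4, B4–B5, B5–B6
Each bag holds 4 vertices, so the decomposition has width 3, which upper-bounds the treewidth. For the lower bound: the 4 vertex sets {a,f,g}, {h}, {b}, {c,d,e,i} are disjoint, each induces a connected subgraph, and every pair is joined by at least one edge of G. Contracting each set to a single vertex therefore yields K_{4} as a minor, and since treewidth is minor-monotone, tw(G) ≥ tw(K_{4}) = 3. Hence tw(G) = 3 exactly.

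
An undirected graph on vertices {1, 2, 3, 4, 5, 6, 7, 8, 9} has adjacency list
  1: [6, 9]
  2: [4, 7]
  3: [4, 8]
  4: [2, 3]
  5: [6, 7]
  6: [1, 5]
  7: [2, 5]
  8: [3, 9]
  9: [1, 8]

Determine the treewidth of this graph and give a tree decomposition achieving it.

Every bag has size at most 3, so the width is 3 − 1 = 2 and tw(G) ≤ 2. The edges 4–2–7–5–6–1–9–8–3–4 form a cycle, so G is not a tree and its treewidth is at least 2. Combining the bounds, tw(G) = 2.

Treewidth 2.
One such decomposition:
Bags: B1 = {2, 4, 7}  B2 = {4, 5, 7}  B3 = {4, 5, 6}  B4 = {1, 4, 6}  B5 = {1, 4, 9}  B6 = {4, 8, 9}  B7 = {3, 4, 8}
Tree: B1–B2, B2–B3, B3–B4, B4–B5, B5–B6, B6–B7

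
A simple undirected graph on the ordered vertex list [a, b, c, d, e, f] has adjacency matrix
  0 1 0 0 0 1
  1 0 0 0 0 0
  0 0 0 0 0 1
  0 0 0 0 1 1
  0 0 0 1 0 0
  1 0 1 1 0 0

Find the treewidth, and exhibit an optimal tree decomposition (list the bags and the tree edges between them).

Every bag has size at most 2, so the width is 2 − 1 = 1 and tw(G) ≤ 1. Any graph with an edge has treewidth ≥ 1, and G has the edge d–f. Hence tw(G) = 1 exactly.

Treewidth 1.
Bags: B1 = {d, f}  B2 = {a, f}  B3 = {c, f}  B4 = {a, b}  B5 = {d, e}
Tree: B1–B2, B2–B3, B2–B4, B1–B5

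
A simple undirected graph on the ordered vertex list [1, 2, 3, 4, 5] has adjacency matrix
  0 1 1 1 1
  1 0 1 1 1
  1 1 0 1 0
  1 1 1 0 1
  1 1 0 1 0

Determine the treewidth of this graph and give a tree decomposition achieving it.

Treewidth 3.
One such decomposition:
Bags: B1 = {1, 2, 3, 4}  B2 = {1, 2, 4, 5}
Tree: B1–B2

Each bag holds 4 vertices, so the decomposition has width 3, which upper-bounds the treewidth. On the other hand G contains the 4-clique {1, 2, 3, 4}. A clique must lie in a single bag of any decomposition, so no decomposition can have width below 3. Therefore the treewidth is 3.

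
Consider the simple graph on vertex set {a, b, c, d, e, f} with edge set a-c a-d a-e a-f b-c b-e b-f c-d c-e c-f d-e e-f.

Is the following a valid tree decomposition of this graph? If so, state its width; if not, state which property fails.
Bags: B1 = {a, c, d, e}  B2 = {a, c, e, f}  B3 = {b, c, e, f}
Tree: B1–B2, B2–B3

Yes; width 3.

Checking the three conditions: (i) the bags cover all of {a, b, c, d, e, f}; (ii) for each edge, some bag contains both endpoints; (iii) the bags containing any fixed vertex form a subtree. All hold, so the decomposition is valid with width 4 − 1 = 3.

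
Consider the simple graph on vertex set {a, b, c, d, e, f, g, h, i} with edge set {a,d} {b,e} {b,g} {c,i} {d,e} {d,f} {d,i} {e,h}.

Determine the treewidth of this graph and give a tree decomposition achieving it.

Treewidth 1.
Bags: B1 = {d, e}  B2 = {a, d}  B3 = {d, f}  B4 = {b, e}  B5 = {d, i}  B6 = {e, h}  B7 = {c, i}  B8 = {b, g}
Tree: B1–B2, B2–B3, B1–B4, B2–B5, B4–B6, B5–B7, B4–B8

The largest bag has 2 vertices, giving width 1; this decomposition certifies tw(G) ≤ 1. Since G has at least one edge (e.g. d–e), it is not an edgeless graph, so tw(G) ≥ 1. Combining the bounds, tw(G) = 1.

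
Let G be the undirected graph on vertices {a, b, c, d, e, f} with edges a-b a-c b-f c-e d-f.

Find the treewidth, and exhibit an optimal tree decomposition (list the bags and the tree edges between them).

Each bag holds 2 vertices, so the decomposition has width 1, which upper-bounds the treewidth. Any graph with an edge has treewidth ≥ 1, and G has the edge d–f. Combining the bounds, tw(G) = 1.

Treewidth 1.
Bags: B1 = {d, f}  B2 = {b, f}  B3 = {a, b}  B4 = {a, c}  B5 = {c, e}
Tree: B1–B2, B2–B3, B3–B4, B4–B5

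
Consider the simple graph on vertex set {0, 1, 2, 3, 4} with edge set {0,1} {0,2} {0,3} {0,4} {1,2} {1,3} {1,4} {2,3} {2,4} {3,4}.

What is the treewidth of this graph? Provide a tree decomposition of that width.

A single bag containing all 5 vertices is trivially a valid decomposition of width 4. For the lower bound, the 5 vertices {0, 1, 2, 3, 4} are pairwise adjacent, and any tree decomposition puts a clique entirely inside one bag — forcing width ≥ 4. The upper and lower bounds meet at 4, so that is the treewidth.

Treewidth 4.
Bags: B1 = {0, 1, 2, 3, 4}
Tree: (single bag)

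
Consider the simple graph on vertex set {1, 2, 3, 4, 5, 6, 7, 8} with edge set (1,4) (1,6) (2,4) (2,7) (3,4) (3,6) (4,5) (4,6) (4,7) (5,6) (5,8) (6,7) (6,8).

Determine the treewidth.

A width-2 tree decomposition is:
Bags: B1 = {4, 5, 6}  B2 = {4, 6, 7}  B3 = {2, 4, 7}  B4 = {3, 4, 6}  B5 = {1, 4, 6}  B6 = {5, 6, 8}
Tree: B1–B2, B2–B3, B2–B4, B2–B5, B1–B6
Each bag holds 3 vertices, so the decomposition has width 2, which upper-bounds the treewidth. On the other hand G contains the 3-clique {5, 6, 8}. A clique must lie in a single bag of any decomposition, so no decomposition can have width below 2. Combining the bounds, tw(G) = 2.

2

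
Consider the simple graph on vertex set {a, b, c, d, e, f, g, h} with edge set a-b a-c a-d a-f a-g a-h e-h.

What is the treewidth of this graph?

1

A width-1 tree decomposition is:
Bags: B1 = {a, g}  B2 = {a, f}  B3 = {a, d}  B4 = {a, h}  B5 = {a, b}  B6 = {e, h}  B7 = {a, c}
Tree: B1–B2, B2–B3, B3–B4, B3–B5, B4–B6, B2–B7
Every bag has size at most 2, so the width is 2 − 1 = 1 and tw(G) ≤ 1. Since G has at least one edge (e.g. g–a), it is not an edgeless graph, so tw(G) ≥ 1. Combining the bounds, tw(G) = 1.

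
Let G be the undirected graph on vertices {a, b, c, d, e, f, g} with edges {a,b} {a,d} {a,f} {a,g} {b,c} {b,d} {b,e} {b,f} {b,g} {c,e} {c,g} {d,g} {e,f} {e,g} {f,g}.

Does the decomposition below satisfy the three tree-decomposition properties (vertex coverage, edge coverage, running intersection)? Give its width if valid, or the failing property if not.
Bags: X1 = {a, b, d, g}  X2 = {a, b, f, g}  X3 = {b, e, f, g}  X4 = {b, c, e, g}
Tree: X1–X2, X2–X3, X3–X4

Yes; width 3.

Vertex coverage: the bags together contain {a, b, c, d, e, f, g}, the full vertex set. Edge coverage: each edge of G has both endpoints in at least one bag. Running intersection: for every vertex, the bags containing it form a connected subtree. All three properties hold, so this is a valid tree decomposition of width max|bag| − 1 = 3, and hence tw(G) ≤ 3.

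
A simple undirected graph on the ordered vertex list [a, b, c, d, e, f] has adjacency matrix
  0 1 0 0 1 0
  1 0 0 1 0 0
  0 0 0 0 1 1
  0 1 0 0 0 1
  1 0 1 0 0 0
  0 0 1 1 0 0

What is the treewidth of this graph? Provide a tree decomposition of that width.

Treewidth 2.
Bags: B1 = {a, b, e}  B2 = {b, d, e}  B3 = {d, e, f}  B4 = {c, e, f}
Tree: B1–B2, B2–B3, B3–B4

Every bag has size at most 3, so the width is 3 − 1 = 2 and tw(G) ≤ 2. For the lower bound, G contains the cycle e–a–b–d–f–c–e, so G is not a forest; only forests have treewidth ≤ 1, hence tw(G) ≥ 2. Therefore the treewidth is 2.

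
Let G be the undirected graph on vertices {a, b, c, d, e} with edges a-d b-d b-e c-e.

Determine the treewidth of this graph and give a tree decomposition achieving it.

Every bag has size at most 2, so the width is 2 − 1 = 1 and tw(G) ≤ 1. G has an edge, so its treewidth is at least 1. Therefore the treewidth is 1.

Treewidth 1.
One such decomposition:
Bags: B1 = {a, d}  B2 = {b, d}  B3 = {b, e}  B4 = {c, e}
Tree: B1–B2, B2–B3, B3–B4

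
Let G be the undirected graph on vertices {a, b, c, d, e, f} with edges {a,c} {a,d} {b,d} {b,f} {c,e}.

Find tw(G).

1

A width-1 tree decomposition is:
Bags: B1 = {b, f}  B2 = {b, d}  B3 = {a, d}  B4 = {a, c}  B5 = {c, e}
Tree: B1–B2, B2–B3, B3–B4, B4–B5
Each bag holds 2 vertices, so the decomposition has width 1, which upper-bounds the treewidth. Since G has at least one edge (e.g. f–b), it is not an edgeless graph, so tw(G) ≥ 1. Therefore the treewidth is 1.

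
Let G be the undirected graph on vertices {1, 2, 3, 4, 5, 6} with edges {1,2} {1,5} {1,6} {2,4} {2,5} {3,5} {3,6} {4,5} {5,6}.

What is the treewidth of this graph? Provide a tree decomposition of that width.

Treewidth 2.
One optimal decomposition is:
Bags: B1 = {1, 5, 6}  B2 = {1, 2, 5}  B3 = {2, 4, 5}  B4 = {3, 5, 6}
Tree: B1–B2, B2–B3, B1–B4

Each bag holds 3 vertices, so the decomposition has width 2, which upper-bounds the treewidth. Conversely, {1, 2, 5} is a clique of size 3, and the vertices of any clique must share a bag in every tree decomposition; so some bag has ≥ 3 vertices and tw(G) ≥ 2. Therefore the treewidth is 2.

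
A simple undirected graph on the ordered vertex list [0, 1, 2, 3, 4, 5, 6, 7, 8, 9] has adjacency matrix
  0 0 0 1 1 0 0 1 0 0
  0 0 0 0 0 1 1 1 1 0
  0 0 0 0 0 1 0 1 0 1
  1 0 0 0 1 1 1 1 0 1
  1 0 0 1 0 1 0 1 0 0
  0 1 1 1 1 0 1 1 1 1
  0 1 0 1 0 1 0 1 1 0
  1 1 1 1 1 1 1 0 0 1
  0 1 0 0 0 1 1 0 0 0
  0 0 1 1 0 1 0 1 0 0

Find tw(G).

A width-3 tree decomposition is:
Bags: B1 = {1, 5, 6, 7}  B2 = {3, 5, 6, 7}  B3 = {3, 5, 7, 9}  B4 = {2, 5, 7, 9}  B5 = {3, 4, 5, 7}  B6 = {0, 3, 4, 7}  B7 = {1, 5, 6, 8}
Tree: B1–B2, B2–B3, B3–B4, B3–B5, B5–B6, B1–B7
The largest bag has 4 vertices, giving width 3; this decomposition certifies tw(G) ≤ 3. On the other hand G contains the 4-clique {0, 3, 4, 7}. A clique must lie in a single bag of any decomposition, so no decomposition can have width below 3. The upper and lower bounds meet at 3, so that is the treewidth.

3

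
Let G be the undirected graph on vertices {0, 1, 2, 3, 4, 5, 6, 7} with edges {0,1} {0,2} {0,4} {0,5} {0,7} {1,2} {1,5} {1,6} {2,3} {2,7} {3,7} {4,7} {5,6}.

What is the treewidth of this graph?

2

A width-2 tree decomposition is:
Bags: B1 = {0, 1, 2}  B2 = {0, 2, 7}  B3 = {0, 4, 7}  B4 = {0, 1, 5}  B5 = {1, 5, 6}  B6 = {2, 3, 7}
Tree: B1–B2, B2–B3, B1–B4, B4–B5, B2–B6
The largest bag has 3 vertices, giving width 2; this decomposition certifies tw(G) ≤ 2. For the lower bound, the 3 vertices {0, 1, 2} are pairwise adjacent, and any tree decomposition puts a clique entirely inside one bag — forcing width ≥ 2. The upper and lower bounds meet at 2, so that is the treewidth.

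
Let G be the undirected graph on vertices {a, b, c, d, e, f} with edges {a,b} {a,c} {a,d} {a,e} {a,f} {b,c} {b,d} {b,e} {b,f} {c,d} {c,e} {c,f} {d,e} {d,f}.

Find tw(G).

4

A width-4 tree decomposition is:
Bags: B1 = {a, b, c, d, f}  B2 = {a, b, c, d, e}
Tree: B1–B2
Every bag has size at most 5, so the width is 5 − 1 = 4 and tw(G) ≤ 4. On the other hand G contains the 5-clique {a, b, c, d, e}. A clique must lie in a single bag of any decomposition, so no decomposition can have width below 4. Combining the bounds, tw(G) = 4.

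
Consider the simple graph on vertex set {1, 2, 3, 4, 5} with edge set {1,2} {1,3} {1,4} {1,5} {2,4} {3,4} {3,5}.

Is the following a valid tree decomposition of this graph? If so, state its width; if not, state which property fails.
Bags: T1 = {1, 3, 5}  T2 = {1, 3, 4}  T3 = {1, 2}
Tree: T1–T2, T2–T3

No — edge (4,2) lies in no bag.

A tree decomposition must satisfy three properties: every vertex lies in some bag; for every edge, both endpoints lie together in some bag; and for every vertex, the bags containing it form a connected subtree. Here edge (4,2) lies in no bag, so the decomposition is invalid.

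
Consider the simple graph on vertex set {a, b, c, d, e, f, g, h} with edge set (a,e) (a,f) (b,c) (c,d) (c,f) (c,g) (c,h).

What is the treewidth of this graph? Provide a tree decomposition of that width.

Each bag holds 2 vertices, so the decomposition has width 1, which upper-bounds the treewidth. Since G has at least one edge (e.g. h–c), it is not an edgeless graph, so tw(G) ≥ 1. Hence tw(G) = 1 exactly.

Treewidth 1.
Bags: B1 = {c, h}  B2 = {b, c}  B3 = {c, f}  B4 = {a, f}  B5 = {c, g}  B6 = {c, d}  B7 = {a, e}
Tree: B1–B2, B2–B3, B3–B4, B3–B5, B2–B6, B4–B7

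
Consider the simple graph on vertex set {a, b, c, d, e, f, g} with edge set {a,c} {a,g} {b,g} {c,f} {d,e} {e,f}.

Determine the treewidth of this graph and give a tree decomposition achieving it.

Each bag holds 2 vertices, so the decomposition has width 1, which upper-bounds the treewidth. Since G has at least one edge (e.g. b–g), it is not an edgeless graph, so tw(G) ≥ 1. The upper and lower bounds meet at 1, so that is the treewidth.

Treewidth 1.
Bags: B1 = {b, g}  B2 = {a, g}  B3 = {a, c}  B4 = {c, f}  B5 = {e, f}  B6 = {d, e}
Tree: B1–B2, B2–B3, B3–B4, B4–B5, B5–B6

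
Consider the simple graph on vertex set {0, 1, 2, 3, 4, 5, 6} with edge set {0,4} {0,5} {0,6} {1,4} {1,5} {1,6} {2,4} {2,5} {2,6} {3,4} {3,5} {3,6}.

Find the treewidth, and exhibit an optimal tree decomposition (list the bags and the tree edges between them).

Each bag holds 4 vertices, so the decomposition has width 3, which upper-bounds the treewidth. For the lower bound: the 4 vertex sets {0,5}, {2,4}, {6}, {3} are disjoint, each induces a connected subgraph, and every pair is joined by at least one edge of G. Contracting each set to a single vertex therefore yields K_{4} as a minor, and since treewidth is minor-monotone, tw(G) ≥ tw(K_{4}) = 3. Hence tw(G) = 3 exactly.

Treewidth 3.
One optimal decomposition is:
Bags: B1 = {0, 4, 5, 6}  B2 = {2, 4, 5, 6}  B3 = {3, 4, 5, 6}  B4 = {1, 4, 5, 6}
Tree: B1–B2, B2–B3, B3–B4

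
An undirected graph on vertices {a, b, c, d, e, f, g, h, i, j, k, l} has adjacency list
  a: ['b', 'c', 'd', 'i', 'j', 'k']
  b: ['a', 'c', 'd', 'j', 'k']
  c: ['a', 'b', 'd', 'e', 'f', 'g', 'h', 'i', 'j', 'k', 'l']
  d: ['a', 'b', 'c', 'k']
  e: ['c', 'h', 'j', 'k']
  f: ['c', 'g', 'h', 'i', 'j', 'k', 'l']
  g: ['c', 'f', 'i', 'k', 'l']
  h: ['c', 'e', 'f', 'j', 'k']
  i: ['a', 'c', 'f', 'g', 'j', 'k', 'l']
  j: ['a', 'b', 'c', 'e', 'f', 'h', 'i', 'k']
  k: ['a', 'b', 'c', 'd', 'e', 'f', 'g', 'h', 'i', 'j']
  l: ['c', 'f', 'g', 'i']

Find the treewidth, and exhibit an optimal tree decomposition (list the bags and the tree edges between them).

The largest bag has 5 vertices, giving width 4; this decomposition certifies tw(G) ≤ 4. For the lower bound, the 5 vertices {c, f, g, i, l} are pairwise adjacent, and any tree decomposition puts a clique entirely inside one bag — forcing width ≥ 4. Hence tw(G) = 4 exactly.

Treewidth 4.
One optimal decomposition is:
Bags: B1 = {c, f, i, j, k}  B2 = {a, c, i, j, k}  B3 = {c, f, g, i, k}  B4 = {c, f, h, j, k}  B5 = {a, b, c, j, k}  B6 = {a, b, c, d, k}  B7 = {c, f, g, i, l}  B8 = {c, e, h, j, k}
Tree: B1–B2, B1–B3, B1–B4, B2–B5, B5–B6, B3–B7, B4–B8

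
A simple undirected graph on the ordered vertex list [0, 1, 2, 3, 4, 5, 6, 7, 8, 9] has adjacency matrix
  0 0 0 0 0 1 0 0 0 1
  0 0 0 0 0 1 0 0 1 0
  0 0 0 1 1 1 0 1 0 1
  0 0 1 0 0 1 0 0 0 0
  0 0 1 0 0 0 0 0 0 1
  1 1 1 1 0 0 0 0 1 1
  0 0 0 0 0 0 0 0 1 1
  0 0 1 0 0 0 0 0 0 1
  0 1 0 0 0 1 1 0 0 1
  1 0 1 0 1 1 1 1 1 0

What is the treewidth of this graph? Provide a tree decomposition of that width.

The largest bag has 3 vertices, giving width 2; this decomposition certifies tw(G) ≤ 2. For the lower bound, the 3 vertices {1, 5, 8} are pairwise adjacent, and any tree decomposition puts a clique entirely inside one bag — forcing width ≥ 2. Hence tw(G) = 2 exactly.

Treewidth 2.
One optimal decomposition is:
Bags: B1 = {2, 5, 9}  B2 = {2, 7, 9}  B3 = {5, 8, 9}  B4 = {6, 8, 9}  B5 = {0, 5, 9}  B6 = {2, 3, 5}  B7 = {2, 4, 9}  B8 = {1, 5, 8}
Tree: B1–B2, B1–B3, B3–B4, B3–B5, B1–B6, B2–B7, B3–B8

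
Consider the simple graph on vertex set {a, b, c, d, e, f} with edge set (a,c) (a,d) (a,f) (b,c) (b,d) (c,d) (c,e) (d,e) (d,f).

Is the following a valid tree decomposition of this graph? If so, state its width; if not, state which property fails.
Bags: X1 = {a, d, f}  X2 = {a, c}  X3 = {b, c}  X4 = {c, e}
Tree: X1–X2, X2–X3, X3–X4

A tree decomposition must satisfy three properties: every vertex lies in some bag; for every edge, both endpoints lie together in some bag; and for every vertex, the bags containing it form a connected subtree. Here edge (d,c) lies in no bag, so the decomposition is invalid.

No — edge (d,c) lies in no bag.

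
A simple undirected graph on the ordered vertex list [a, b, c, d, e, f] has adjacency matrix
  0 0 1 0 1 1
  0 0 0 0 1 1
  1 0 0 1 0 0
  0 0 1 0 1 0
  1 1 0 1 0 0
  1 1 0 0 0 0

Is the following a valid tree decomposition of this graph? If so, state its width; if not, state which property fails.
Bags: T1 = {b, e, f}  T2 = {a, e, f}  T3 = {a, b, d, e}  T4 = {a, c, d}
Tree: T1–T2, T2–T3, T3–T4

No — bags containing vertex b are not connected in the tree.

A tree decomposition must satisfy three properties: every vertex lies in some bag; for every edge, both endpoints lie together in some bag; and for every vertex, the bags containing it form a connected subtree. Here bags containing vertex b are not connected in the tree, so the decomposition is invalid.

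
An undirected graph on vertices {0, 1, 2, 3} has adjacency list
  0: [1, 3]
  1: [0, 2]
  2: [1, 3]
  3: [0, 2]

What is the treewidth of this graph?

A width-2 tree decomposition is:
Bags: B1 = {0, 2, 3}  B2 = {0, 1, 2}
Tree: B1–B2
Every bag has size at most 3, so the width is 3 − 1 = 2 and tw(G) ≤ 2. The edges 0–3–2–1–0 form a cycle, so G is not a tree and its treewidth is at least 2. Combining the bounds, tw(G) = 2.

2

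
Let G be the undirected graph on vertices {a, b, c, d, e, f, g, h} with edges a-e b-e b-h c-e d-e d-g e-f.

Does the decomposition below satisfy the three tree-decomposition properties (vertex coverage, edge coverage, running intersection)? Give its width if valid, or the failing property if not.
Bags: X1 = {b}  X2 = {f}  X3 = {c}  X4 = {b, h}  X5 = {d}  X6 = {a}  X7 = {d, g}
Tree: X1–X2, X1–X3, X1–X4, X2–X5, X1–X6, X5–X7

No — vertex e appears in no bag.

A tree decomposition must satisfy three properties: every vertex lies in some bag; for every edge, both endpoints lie together in some bag; and for every vertex, the bags containing it form a connected subtree. Here vertex e appears in no bag, so the decomposition is invalid.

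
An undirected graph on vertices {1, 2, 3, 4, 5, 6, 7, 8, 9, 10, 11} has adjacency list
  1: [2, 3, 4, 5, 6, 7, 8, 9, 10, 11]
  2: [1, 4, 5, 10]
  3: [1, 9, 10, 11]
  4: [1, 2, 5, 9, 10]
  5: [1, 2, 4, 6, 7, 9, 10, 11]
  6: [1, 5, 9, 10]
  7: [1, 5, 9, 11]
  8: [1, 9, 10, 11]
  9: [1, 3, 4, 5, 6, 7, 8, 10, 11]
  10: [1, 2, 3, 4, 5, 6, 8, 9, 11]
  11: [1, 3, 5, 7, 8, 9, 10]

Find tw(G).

4

A width-4 tree decomposition is:
Bags: B1 = {1, 5, 6, 9, 10}  B2 = {1, 5, 9, 10, 11}  B3 = {1, 5, 7, 9, 11}  B4 = {1, 3, 9, 10, 11}  B5 = {1, 4, 5, 9, 10}  B6 = {1, 8, 9, 10, 11}  B7 = {1, 2, 4, 5, 10}
Tree: B1–B2, B2–B3, B2–B4, B2–B5, B4–B6, B5–B7
Every bag has size at most 5, so the width is 5 − 1 = 4 and tw(G) ≤ 4. For the lower bound, the 5 vertices {1, 8, 9, 10, 11} are pairwise adjacent, and any tree decomposition puts a clique entirely inside one bag — forcing width ≥ 4. The upper and lower bounds meet at 4, so that is the treewidth.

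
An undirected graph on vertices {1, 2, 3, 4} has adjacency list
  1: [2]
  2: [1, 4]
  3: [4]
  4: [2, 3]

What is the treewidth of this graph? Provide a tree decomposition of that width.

Treewidth 1.
One optimal decomposition is:
Bags: B1 = {2, 4}  B2 = {3, 4}  B3 = {1, 2}
Tree: B1–B2, B1–B3

Every bag has size at most 2, so the width is 2 − 1 = 1 and tw(G) ≤ 1. Any graph with an edge has treewidth ≥ 1, and G has the edge 2–4. Combining the bounds, tw(G) = 1.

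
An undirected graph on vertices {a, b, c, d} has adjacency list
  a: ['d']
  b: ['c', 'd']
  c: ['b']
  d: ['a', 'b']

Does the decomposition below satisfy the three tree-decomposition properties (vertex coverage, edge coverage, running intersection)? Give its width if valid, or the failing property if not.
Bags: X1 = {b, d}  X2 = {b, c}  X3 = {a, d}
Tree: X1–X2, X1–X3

Yes; width 1.

Checking the three conditions: (i) the bags cover all of {a, b, c, d}; (ii) for each edge, some bag contains both endpoints; (iii) the bags containing any fixed vertex form a subtree. All hold, so the decomposition is valid with width 2 − 1 = 1.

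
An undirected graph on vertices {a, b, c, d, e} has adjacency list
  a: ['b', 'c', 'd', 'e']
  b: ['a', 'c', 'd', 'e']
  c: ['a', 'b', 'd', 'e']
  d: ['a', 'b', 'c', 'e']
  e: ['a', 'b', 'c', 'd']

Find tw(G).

A width-4 tree decomposition is:
Bags: B1 = {a, b, c, d, e}
Tree: (single bag)
With just one bag of size 5, the width is 5 − 1 = 4, so tw(G) ≤ 4. On the other hand G contains the 5-clique {a, b, c, d, e}. A clique must lie in a single bag of any decomposition, so no decomposition can have width below 4. Hence tw(G) = 4 exactly.

4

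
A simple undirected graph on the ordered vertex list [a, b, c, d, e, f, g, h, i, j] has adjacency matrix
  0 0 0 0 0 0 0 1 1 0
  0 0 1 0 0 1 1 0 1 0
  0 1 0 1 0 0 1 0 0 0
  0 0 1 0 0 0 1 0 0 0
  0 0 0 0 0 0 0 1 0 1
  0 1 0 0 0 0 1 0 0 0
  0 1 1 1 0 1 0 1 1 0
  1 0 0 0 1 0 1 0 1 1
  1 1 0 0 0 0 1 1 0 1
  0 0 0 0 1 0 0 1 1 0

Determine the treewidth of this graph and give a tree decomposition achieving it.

Treewidth 2.
One optimal decomposition is:
Bags: B1 = {h, i, j}  B2 = {g, h, i}  B3 = {b, g, i}  B4 = {e, h, j}  B5 = {b, f, g}  B6 = {a, h, i}  B7 = {b, c, g}  B8 = {c, d, g}
Tree: B1–B2, B2–B3, B1–B4, B3–B5, B2–B6, B3–B7, B7–B8

The largest bag has 3 vertices, giving width 2; this decomposition certifies tw(G) ≤ 2. Conversely, {c, d, g} is a clique of size 3, and the vertices of any clique must share a bag in every tree decomposition; so some bag has ≥ 3 vertices and tw(G) ≥ 2. Combining the bounds, tw(G) = 2.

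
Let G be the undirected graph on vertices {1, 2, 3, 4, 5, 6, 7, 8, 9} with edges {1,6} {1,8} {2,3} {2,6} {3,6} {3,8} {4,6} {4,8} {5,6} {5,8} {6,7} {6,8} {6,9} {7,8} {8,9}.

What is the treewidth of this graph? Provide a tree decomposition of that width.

Every bag has size at most 3, so the width is 3 − 1 = 2 and tw(G) ≤ 2. For the lower bound, the 3 vertices {1, 6, 8} are pairwise adjacent, and any tree decomposition puts a clique entirely inside one bag — forcing width ≥ 2. Therefore the treewidth is 2.

Treewidth 2.
One optimal decomposition is:
Bags: B1 = {4, 6, 8}  B2 = {6, 8, 9}  B3 = {5, 6, 8}  B4 = {3, 6, 8}  B5 = {2, 3, 6}  B6 = {1, 6, 8}  B7 = {6, 7, 8}
Tree: B1–B2, B2–B3, B2–B4, B4–B5, B3–B6, B6–B7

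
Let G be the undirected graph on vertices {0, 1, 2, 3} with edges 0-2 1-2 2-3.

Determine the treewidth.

1

A width-1 tree decomposition is:
Bags: B1 = {0, 2}  B2 = {1, 2}  B3 = {2, 3}
Tree: B1–B2, B1–B3
The largest bag has 2 vertices, giving width 1; this decomposition certifies tw(G) ≤ 1. G has an edge, so its treewidth is at least 1. The upper and lower bounds meet at 1, so that is the treewidth.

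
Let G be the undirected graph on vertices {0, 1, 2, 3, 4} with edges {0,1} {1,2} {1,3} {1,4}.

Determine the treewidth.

A width-1 tree decomposition is:
Bags: B1 = {1, 2}  B2 = {1, 3}  B3 = {1, 4}  B4 = {0, 1}
Tree: B1–B2, B2–B3, B2–B4
The largest bag has 2 vertices, giving width 1; this decomposition certifies tw(G) ≤ 1. Since G has at least one edge (e.g. 2–1), it is not an edgeless graph, so tw(G) ≥ 1. Combining the bounds, tw(G) = 1.

1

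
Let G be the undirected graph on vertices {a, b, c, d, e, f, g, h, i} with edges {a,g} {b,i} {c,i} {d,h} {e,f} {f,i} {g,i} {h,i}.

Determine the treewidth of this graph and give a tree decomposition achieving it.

Every bag has size at most 2, so the width is 2 − 1 = 1 and tw(G) ≤ 1. Any graph with an edge has treewidth ≥ 1, and G has the edge i–h. The upper and lower bounds meet at 1, so that is the treewidth.

Treewidth 1.
Bags: B1 = {h, i}  B2 = {b, i}  B3 = {g, i}  B4 = {c, i}  B5 = {d, h}  B6 = {f, i}  B7 = {a, g}  B8 = {e, f}
Tree: B1–B2, B2–B3, B1–B4, B1–B5, B3–B6, B3–B7, B6–B8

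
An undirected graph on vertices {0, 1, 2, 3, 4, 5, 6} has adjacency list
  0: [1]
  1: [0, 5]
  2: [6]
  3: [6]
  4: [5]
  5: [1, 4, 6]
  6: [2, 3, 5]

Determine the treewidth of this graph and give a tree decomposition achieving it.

The largest bag has 2 vertices, giving width 1; this decomposition certifies tw(G) ≤ 1. Any graph with an edge has treewidth ≥ 1, and G has the edge 1–5. Therefore the treewidth is 1.

Treewidth 1.
One optimal decomposition is:
Bags: B1 = {1, 5}  B2 = {5, 6}  B3 = {4, 5}  B4 = {3, 6}  B5 = {2, 6}  B6 = {0, 1}
Tree: B1–B2, B1–B3, B2–B4, B2–B5, B1–B6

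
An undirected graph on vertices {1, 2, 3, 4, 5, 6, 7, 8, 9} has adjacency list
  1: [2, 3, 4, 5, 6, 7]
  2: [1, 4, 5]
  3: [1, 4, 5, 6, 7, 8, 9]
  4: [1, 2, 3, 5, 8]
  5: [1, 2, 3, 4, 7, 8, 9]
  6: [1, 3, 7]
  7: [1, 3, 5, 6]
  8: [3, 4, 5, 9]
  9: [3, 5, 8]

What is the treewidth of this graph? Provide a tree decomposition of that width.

Each bag holds 4 vertices, so the decomposition has width 3, which upper-bounds the treewidth. On the other hand G contains the 4-clique {1, 2, 4, 5}. A clique must lie in a single bag of any decomposition, so no decomposition can have width below 3. The upper and lower bounds meet at 3, so that is the treewidth.

Treewidth 3.
One optimal decomposition is:
Bags: B1 = {1, 3, 4, 5}  B2 = {3, 4, 5, 8}  B3 = {1, 2, 4, 5}  B4 = {1, 3, 5, 7}  B5 = {1, 3, 6, 7}  B6 = {3, 5, 8, 9}
Tree: B1–B2, B1–B3, B1–B4, B4–B5, B2–B6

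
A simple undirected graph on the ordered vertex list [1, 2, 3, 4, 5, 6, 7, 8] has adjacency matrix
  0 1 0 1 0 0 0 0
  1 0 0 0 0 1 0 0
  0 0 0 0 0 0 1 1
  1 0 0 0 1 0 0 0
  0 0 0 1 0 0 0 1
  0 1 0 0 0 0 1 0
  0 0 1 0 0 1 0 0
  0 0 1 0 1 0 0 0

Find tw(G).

A width-2 tree decomposition is:
Bags: B1 = {1, 4, 5}  B2 = {1, 2, 5}  B3 = {2, 5, 6}  B4 = {5, 6, 7}  B5 = {3, 5, 7}  B6 = {3, 5, 8}
Tree: B1–B2, B2–B3, B3–B4, B4–B5, B5–B6
Each bag holds 3 vertices, so the decomposition has width 2, which upper-bounds the treewidth. For the lower bound, G contains the cycle 5–4–1–2–6–7–3–8–5, so G is not a forest; only forests have treewidth ≤ 1, hence tw(G) ≥ 2. Hence tw(G) = 2 exactly.

2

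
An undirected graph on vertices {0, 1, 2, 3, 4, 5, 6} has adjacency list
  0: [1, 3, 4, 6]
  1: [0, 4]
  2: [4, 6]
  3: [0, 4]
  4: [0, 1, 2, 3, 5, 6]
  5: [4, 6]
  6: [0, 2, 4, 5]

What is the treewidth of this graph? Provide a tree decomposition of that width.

Treewidth 2.
Bags: B1 = {4, 5, 6}  B2 = {0, 4, 6}  B3 = {0, 3, 4}  B4 = {2, 4, 6}  B5 = {0, 1, 4}
Tree: B1–B2, B2–B3, B1–B4, B2–B5

The largest bag has 3 vertices, giving width 2; this decomposition certifies tw(G) ≤ 2. On the other hand G contains the 3-clique {0, 1, 4}. A clique must lie in a single bag of any decomposition, so no decomposition can have width below 2. The upper and lower bounds meet at 2, so that is the treewidth.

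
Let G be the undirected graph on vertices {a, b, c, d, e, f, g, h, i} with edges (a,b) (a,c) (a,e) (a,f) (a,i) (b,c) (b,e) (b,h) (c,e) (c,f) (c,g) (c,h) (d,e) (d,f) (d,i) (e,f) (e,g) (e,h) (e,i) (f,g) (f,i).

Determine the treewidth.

3

A width-3 tree decomposition is:
Bags: B1 = {a, c, e, f}  B2 = {a, e, f, i}  B3 = {c, e, f, g}  B4 = {a, b, c, e}  B5 = {d, e, f, i}  B6 = {b, c, e, h}
Tree: B1–B2, B1–B3, B1–B4, B2–B5, B4–B6
The largest bag has 4 vertices, giving width 3; this decomposition certifies tw(G) ≤ 3. Conversely, {b, c, e, h} is a clique of size 4, and the vertices of any clique must share a bag in every tree decomposition; so some bag has ≥ 4 vertices and tw(G) ≥ 3. Therefore the treewidth is 3.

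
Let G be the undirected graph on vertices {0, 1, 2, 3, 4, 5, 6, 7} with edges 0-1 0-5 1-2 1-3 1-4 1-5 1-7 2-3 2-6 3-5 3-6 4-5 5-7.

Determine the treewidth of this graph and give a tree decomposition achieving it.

The largest bag has 3 vertices, giving width 2; this decomposition certifies tw(G) ≤ 2. Conversely, {1, 2, 3} is a clique of size 3, and the vertices of any clique must share a bag in every tree decomposition; so some bag has ≥ 3 vertices and tw(G) ≥ 2. The upper and lower bounds meet at 2, so that is the treewidth.

Treewidth 2.
One optimal decomposition is:
Bags: B1 = {1, 5, 7}  B2 = {1, 4, 5}  B3 = {1, 3, 5}  B4 = {0, 1, 5}  B5 = {1, 2, 3}  B6 = {2, 3, 6}
Tree: B1–B2, B2–B3, B2–B4, B3–B5, B5–B6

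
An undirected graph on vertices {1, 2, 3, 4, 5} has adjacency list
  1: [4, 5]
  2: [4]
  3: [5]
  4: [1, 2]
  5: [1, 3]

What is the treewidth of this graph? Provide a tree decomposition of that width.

Treewidth 1.
Bags: B1 = {3, 5}  B2 = {1, 5}  B3 = {1, 4}  B4 = {2, 4}
Tree: B1–B2, B2–B3, B3–B4

Every bag has size at most 2, so the width is 2 − 1 = 1 and tw(G) ≤ 1. Since G has at least one edge (e.g. 3–5), it is not an edgeless graph, so tw(G) ≥ 1. Therefore the treewidth is 1.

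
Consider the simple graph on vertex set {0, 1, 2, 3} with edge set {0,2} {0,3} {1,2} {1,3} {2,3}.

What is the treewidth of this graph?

2

A width-2 tree decomposition is:
Bags: B1 = {1, 2, 3}  B2 = {0, 2, 3}
Tree: B1–B2
Every bag has size at most 3, so the width is 3 − 1 = 2 and tw(G) ≤ 2. For the lower bound, the 3 vertices {0, 2, 3} are pairwise adjacent, and any tree decomposition puts a clique entirely inside one bag — forcing width ≥ 2. Combining the bounds, tw(G) = 2.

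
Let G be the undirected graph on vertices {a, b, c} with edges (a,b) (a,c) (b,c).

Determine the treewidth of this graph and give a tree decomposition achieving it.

With just one bag of size 3, the width is 3 − 1 = 2, so tw(G) ≤ 2. For the lower bound, the 3 vertices {a, b, c} are pairwise adjacent, and any tree decomposition puts a clique entirely inside one bag — forcing width ≥ 2. Hence tw(G) = 2 exactly.

Treewidth 2.
Bags: B1 = {a, b, c}
Tree: (single bag)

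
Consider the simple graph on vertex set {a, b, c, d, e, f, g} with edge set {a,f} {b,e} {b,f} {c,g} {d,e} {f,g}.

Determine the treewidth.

A width-1 tree decomposition is:
Bags: B1 = {f, g}  B2 = {b, f}  B3 = {b, e}  B4 = {a, f}  B5 = {c, g}  B6 = {d, e}
Tree: B1–B2, B2–B3, B2–B4, B1–B5, B3–B6
Each bag holds 2 vertices, so the decomposition has width 1, which upper-bounds the treewidth. Since G has at least one edge (e.g. g–f), it is not an edgeless graph, so tw(G) ≥ 1. The upper and lower bounds meet at 1, so that is the treewidth.

1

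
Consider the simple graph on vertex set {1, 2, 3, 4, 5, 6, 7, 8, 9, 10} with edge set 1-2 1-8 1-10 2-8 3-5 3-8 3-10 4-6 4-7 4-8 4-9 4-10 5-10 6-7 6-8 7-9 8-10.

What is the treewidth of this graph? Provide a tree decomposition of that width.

Each bag holds 3 vertices, so the decomposition has width 2, which upper-bounds the treewidth. On the other hand G contains the 3-clique {1, 2, 8}. A clique must lie in a single bag of any decomposition, so no decomposition can have width below 2. Hence tw(G) = 2 exactly.

Treewidth 2.
Bags: B1 = {1, 8, 10}  B2 = {3, 8, 10}  B3 = {4, 8, 10}  B4 = {4, 6, 8}  B5 = {3, 5, 10}  B6 = {4, 6, 7}  B7 = {4, 7, 9}  B8 = {1, 2, 8}
Tree: B1–B2, B1–B3, B3–B4, B2–B5, B4–B6, B6–B7, B1–B8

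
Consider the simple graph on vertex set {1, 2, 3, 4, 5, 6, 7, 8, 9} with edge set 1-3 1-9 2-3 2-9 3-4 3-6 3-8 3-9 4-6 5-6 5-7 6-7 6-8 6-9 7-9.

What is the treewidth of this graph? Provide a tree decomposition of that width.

Each bag holds 3 vertices, so the decomposition has width 2, which upper-bounds the treewidth. For the lower bound, the 3 vertices {1, 3, 9} are pairwise adjacent, and any tree decomposition puts a clique entirely inside one bag — forcing width ≥ 2. Combining the bounds, tw(G) = 2.

Treewidth 2.
Bags: B1 = {3, 4, 6}  B2 = {3, 6, 9}  B3 = {6, 7, 9}  B4 = {3, 6, 8}  B5 = {2, 3, 9}  B6 = {5, 6, 7}  B7 = {1, 3, 9}
Tree: B1–B2, B2–B3, B2–B4, B2–B5, B3–B6, B5–B7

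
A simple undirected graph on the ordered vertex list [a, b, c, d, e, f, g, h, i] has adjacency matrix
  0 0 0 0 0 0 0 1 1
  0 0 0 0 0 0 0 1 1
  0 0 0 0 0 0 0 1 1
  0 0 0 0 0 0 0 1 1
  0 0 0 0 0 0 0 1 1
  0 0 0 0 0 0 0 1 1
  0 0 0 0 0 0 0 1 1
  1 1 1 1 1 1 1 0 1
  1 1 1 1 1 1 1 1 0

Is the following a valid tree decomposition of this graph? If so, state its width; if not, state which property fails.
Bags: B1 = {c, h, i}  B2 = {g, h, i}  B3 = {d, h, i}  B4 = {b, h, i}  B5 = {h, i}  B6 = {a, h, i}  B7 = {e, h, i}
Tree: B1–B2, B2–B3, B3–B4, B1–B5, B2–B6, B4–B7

A tree decomposition must satisfy three properties: every vertex lies in some bag; for every edge, both endpoints lie together in some bag; and for every vertex, the bags containing it form a connected subtree. Here vertex f appears in no bag, so the decomposition is invalid.

No — vertex f appears in no bag.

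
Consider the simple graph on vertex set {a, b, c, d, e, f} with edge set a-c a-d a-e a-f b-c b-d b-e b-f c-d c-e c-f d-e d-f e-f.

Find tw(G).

4

A width-4 tree decomposition is:
Bags: B1 = {a, c, d, e, f}  B2 = {b, c, d, e, f}
Tree: B1–B2
The largest bag has 5 vertices, giving width 4; this decomposition certifies tw(G) ≤ 4. For the lower bound, the 5 vertices {a, c, d, e, f} are pairwise adjacent, and any tree decomposition puts a clique entirely inside one bag — forcing width ≥ 4. The upper and lower bounds meet at 4, so that is the treewidth.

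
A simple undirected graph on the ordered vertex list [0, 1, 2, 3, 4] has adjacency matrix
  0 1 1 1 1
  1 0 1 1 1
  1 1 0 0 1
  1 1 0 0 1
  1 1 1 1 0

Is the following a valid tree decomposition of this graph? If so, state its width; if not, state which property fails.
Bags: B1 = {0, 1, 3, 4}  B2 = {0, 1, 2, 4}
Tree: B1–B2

Yes; width 3.

Checking the three conditions: (i) the bags cover all of {0, 1, 2, 3, 4}; (ii) for each edge, some bag contains both endpoints; (iii) the bags containing any fixed vertex form a subtree. All hold, so the decomposition is valid with width 4 − 1 = 3.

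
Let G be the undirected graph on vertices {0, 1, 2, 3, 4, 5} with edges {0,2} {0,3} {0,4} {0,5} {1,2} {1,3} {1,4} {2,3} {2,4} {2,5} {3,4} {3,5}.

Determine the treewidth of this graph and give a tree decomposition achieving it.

Treewidth 3.
One such decomposition:
Bags: B1 = {0, 2, 3, 4}  B2 = {1, 2, 3, 4}  B3 = {0, 2, 3, 5}
Tree: B1–B2, B1–B3

The largest bag has 4 vertices, giving width 3; this decomposition certifies tw(G) ≤ 3. On the other hand G contains the 4-clique {0, 2, 3, 4}. A clique must lie in a single bag of any decomposition, so no decomposition can have width below 3. Hence tw(G) = 3 exactly.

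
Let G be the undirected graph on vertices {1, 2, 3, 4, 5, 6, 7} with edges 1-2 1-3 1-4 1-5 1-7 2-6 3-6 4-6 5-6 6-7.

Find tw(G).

A width-2 tree decomposition is:
Bags: B1 = {1, 4, 6}  B2 = {1, 2, 6}  B3 = {1, 6, 7}  B4 = {1, 5, 6}  B5 = {1, 3, 6}
Tree: B1–B2, B2–B3, B3–B4, B4–B5
Every bag has size at most 3, so the width is 3 − 1 = 2 and tw(G) ≤ 2. Since 1–4–6–2–1 is a cycle in G, G is not acyclic. Forests are exactly the graphs of treewidth ≤ 1, so tw(G) ≥ 2. Combining the bounds, tw(G) = 2.

2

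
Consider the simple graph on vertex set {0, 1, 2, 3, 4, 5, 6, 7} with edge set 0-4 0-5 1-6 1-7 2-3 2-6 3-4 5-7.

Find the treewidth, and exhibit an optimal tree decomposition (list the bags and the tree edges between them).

Treewidth 2.
One optimal decomposition is:
Bags: B1 = {1, 2, 6}  B2 = {1, 2, 7}  B3 = {2, 5, 7}  B4 = {0, 2, 5}  B5 = {0, 2, 4}  B6 = {2, 3, 4}
Tree: B1–B2, B2–B3, B3–B4, B4–B5, B5–B6

Each bag holds 3 vertices, so the decomposition has width 2, which upper-bounds the treewidth. The edges 2–6–1–7–5–0–4–3–2 form a cycle, so G is not a tree and its treewidth is at least 2. Therefore the treewidth is 2.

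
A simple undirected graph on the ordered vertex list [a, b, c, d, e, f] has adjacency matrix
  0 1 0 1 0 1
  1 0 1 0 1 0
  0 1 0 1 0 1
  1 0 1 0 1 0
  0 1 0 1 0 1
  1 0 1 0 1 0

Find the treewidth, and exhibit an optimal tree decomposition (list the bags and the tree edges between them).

Treewidth 3.
Bags: B1 = {a, c, e, f}  B2 = {a, b, c, e}  B3 = {a, c, d, e}
Tree: B1–B2, B2–B3

Every bag has size at most 4, so the width is 4 − 1 = 3 and tw(G) ≤ 3. For the lower bound: the 4 vertex sets {e,f}, {b,c}, {a}, {d} are disjoint, each induces a connected subgraph, and every pair is joined by at least one edge of G. Contracting each set to a single vertex therefore yields K_{4} as a minor, and since treewidth is minor-monotone, tw(G) ≥ tw(K_{4}) = 3. The upper and lower bounds meet at 3, so that is the treewidth.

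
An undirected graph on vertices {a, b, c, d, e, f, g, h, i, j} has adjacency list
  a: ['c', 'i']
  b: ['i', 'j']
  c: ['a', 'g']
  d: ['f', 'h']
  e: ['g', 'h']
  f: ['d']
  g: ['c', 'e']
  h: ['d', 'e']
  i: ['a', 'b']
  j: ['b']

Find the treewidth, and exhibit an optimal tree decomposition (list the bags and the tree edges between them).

Each bag holds 2 vertices, so the decomposition has width 1, which upper-bounds the treewidth. G has an edge, so its treewidth is at least 1. Therefore the treewidth is 1.

Treewidth 1.
One optimal decomposition is:
Bags: B1 = {b, j}  B2 = {b, i}  B3 = {a, i}  B4 = {a, c}  B5 = {c, g}  B6 = {e, g}  B7 = {e, h}  B8 = {d, h}  B9 = {d, f}
Tree: B1–B2, B2–B3, B3–B4, B4–B5, B5–B6, B6–B7, B7–B8, B8–B9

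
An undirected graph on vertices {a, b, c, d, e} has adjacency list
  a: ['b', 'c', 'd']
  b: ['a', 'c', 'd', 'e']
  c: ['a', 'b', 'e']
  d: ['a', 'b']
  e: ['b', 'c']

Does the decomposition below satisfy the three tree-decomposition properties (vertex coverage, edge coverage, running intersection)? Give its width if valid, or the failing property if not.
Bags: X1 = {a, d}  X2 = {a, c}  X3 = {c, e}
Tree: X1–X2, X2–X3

A tree decomposition must satisfy three properties: every vertex lies in some bag; for every edge, both endpoints lie together in some bag; and for every vertex, the bags containing it form a connected subtree. Here vertex b appears in no bag, so the decomposition is invalid.

No — vertex b appears in no bag.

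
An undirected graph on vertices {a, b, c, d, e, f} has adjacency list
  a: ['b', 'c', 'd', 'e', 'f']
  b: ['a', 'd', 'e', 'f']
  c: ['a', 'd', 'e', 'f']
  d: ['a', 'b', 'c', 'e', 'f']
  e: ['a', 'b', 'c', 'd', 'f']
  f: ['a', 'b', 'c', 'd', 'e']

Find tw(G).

A width-4 tree decomposition is:
Bags: B1 = {a, c, d, e, f}  B2 = {a, b, d, e, f}
Tree: B1–B2
Each bag holds 5 vertices, so the decomposition has width 4, which upper-bounds the treewidth. On the other hand G contains the 5-clique {a, c, d, e, f}. A clique must lie in a single bag of any decomposition, so no decomposition can have width below 4. Combining the bounds, tw(G) = 4.

4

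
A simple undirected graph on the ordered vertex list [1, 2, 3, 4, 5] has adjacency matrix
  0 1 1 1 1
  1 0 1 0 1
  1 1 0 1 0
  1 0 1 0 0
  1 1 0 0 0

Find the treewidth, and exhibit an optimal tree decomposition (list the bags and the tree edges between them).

Treewidth 2.
One optimal decomposition is:
Bags: B1 = {1, 2, 3}  B2 = {1, 3, 4}  B3 = {1, 2, 5}
Tree: B1–B2, B1–B3

Each bag holds 3 vertices, so the decomposition has width 2, which upper-bounds the treewidth. Conversely, {1, 2, 3} is a clique of size 3, and the vertices of any clique must share a bag in every tree decomposition; so some bag has ≥ 3 vertices and tw(G) ≥ 2. Combining the bounds, tw(G) = 2.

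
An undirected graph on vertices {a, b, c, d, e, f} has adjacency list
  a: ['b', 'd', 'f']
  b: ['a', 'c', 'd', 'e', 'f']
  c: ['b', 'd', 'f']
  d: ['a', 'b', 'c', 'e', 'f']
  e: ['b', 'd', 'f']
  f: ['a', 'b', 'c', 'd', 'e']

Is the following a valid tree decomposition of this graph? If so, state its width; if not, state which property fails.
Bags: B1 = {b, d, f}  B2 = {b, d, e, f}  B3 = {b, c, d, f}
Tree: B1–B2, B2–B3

No — vertex a appears in no bag.

A tree decomposition must satisfy three properties: every vertex lies in some bag; for every edge, both endpoints lie together in some bag; and for every vertex, the bags containing it form a connected subtree. Here vertex a appears in no bag, so the decomposition is invalid.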